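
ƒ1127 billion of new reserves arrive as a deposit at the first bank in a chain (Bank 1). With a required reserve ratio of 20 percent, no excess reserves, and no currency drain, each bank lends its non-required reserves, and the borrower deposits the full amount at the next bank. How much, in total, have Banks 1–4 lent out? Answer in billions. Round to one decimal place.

Bank i lends (1 − rr)^i of the original deposit: Bank 1 lends 1127·0.8000 = 901.6000, Bank 2 lends 1127·0.8000² = 721.2800, and so on.
Summing a geometric series: total = 1127·[0.8000·(1 − 0.8000^4) / (1 − 0.8000)] = 2661.5232 billion.

ƒ2661.5 billion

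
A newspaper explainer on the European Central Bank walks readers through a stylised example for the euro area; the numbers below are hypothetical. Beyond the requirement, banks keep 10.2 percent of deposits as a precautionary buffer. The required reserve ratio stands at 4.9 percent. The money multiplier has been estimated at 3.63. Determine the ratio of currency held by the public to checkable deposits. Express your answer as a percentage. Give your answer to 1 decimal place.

Using m = 3.63. From m = (1 + c)/(c + rr + e), rearranging gives 1 + c = m·(c + rr + e), so c·(1 − m) = m·(rr + e) − 1.
Hence c = [m·(rr + e) − 1]/(1 − m) = [3.63 × (0.049 + 0.102) − 1] / (1 − 3.63) ≈ 0.171814.

17.2%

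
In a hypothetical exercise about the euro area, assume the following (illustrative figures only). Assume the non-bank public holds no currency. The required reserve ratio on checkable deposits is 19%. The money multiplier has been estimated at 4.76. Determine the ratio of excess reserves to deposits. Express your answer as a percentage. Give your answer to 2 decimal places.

2.01%

Using m = 4.76. Since m = (1 + c)/(c + rr + e), the denominator satisfies c + rr + e = (1 + c)/m = (1 + 0) / 4.76 ≈ 0.210084.
With c = 0 and rr = 0.19, the ratio of excess reserves to deposits is 0.210084 − 0 − 0.19 = 0.020084.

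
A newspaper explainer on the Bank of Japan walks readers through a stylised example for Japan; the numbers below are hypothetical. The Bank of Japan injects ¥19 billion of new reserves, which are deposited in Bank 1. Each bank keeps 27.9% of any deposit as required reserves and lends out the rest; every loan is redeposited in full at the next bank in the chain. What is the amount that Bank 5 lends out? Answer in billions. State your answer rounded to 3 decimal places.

¥3.702 billion

Each bank lends a fraction (1 − rr) = 0.7210 of the deposit it receives, so Bank 5 receives 19·0.7210^4 and lends 19·0.7210^5 ≈ 3.7019 billion.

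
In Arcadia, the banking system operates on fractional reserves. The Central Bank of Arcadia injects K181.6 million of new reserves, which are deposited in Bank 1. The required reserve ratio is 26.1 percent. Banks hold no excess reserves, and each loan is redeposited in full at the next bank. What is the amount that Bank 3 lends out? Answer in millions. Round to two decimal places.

K73.29 million

Each bank lends a fraction (1 − rr) = 0.7390 of the deposit it receives, so Bank 3 receives 181.6·0.7390^2 and lends 181.6·0.7390^3 ≈ 73.2907 million.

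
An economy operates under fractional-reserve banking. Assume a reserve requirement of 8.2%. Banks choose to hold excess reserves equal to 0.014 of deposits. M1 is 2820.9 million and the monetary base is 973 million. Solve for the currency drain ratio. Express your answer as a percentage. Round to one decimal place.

Using m = M/MB = 2820.9/973 ≈ 2.899178. From m = (1 + c)/(c + rr + e), rearranging gives 1 + c = m·(c + rr + e), so c·(1 − m) = m·(rr + e) − 1.
Hence c = [m·(rr + e) − 1]/(1 − m) = [2.899178 × (0.082 + 0.014) − 1] / (1 − 2.899178) ≈ 0.379995.

38.0%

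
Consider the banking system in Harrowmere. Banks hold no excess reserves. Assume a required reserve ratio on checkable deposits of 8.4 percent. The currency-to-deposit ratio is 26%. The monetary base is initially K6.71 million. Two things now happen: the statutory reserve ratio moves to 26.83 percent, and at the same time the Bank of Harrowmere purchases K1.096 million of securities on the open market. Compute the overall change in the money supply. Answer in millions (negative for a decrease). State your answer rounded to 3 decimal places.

Before: m₁ = (1 + 0.26) / (0.084 + 0.26) ≈ 3.66279, MB₁ = 6.71, so M₁ = 3.66279 × 6.71 ≈ 24.5773 million.
After: m₂ = (1 + 0.26) / (0.2683 + 0.26) ≈ 2.38501, MB₂ = 6.71 + 1.096 = 7.806, so M₂ = 2.38501 × 7.806 ≈ 18.6174 million.
ΔM = M₂ − M₁ = 18.6174 − 24.5773 = -5.9599 million.

-5.960 million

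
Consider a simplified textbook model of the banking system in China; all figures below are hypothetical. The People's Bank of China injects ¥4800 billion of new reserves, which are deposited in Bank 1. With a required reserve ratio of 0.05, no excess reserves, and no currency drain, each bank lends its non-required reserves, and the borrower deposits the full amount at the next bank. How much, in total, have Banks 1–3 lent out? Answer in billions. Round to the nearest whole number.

Bank i lends (1 − rr)^i of the original deposit: Bank 1 lends 4800·0.9500 = 4560.0000, Bank 2 lends 4800·0.9500² = 4332.0000, and so on.
Summing a geometric series: total = 4800·[0.9500·(1 − 0.9500^3) / (1 − 0.9500)] = 13007.4000 billion.

¥13007 billion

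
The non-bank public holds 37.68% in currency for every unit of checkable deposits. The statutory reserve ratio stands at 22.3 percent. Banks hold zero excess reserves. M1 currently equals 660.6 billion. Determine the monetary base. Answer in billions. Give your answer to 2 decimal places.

The money multiplier is m = (1 + c) / (rr + c) = (1 + 0.3768) / (0.223 + 0.3768) ≈ 2.295432.
MB = M / m = 660.6 / 2.295432 ≈ 287.789 billion.

287.79 billion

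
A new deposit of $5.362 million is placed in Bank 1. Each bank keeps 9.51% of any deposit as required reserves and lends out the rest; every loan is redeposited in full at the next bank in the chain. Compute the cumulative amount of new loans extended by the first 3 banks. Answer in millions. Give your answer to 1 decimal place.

$13.2 million

Bank i lends (1 − rr)^i of the original deposit: Bank 1 lends 5.362·0.9049 ≈ 4.8521, Bank 2 lends 5.362·0.9049² ≈ 4.3906, and so on.
Summing a geometric series: total = 5.362·[0.9049·(1 − 0.9049^3) / (1 − 0.9049)] ≈ 13.2158 million.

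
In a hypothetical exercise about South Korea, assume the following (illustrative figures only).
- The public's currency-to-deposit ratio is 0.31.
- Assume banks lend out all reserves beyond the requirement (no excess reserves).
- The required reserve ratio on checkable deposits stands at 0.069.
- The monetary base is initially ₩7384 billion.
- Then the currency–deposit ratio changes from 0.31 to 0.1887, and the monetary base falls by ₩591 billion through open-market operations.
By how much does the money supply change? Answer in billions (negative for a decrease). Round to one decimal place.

₩5811.7 billion

Before: m₁ = (1 + 0.31) / (0.069 + 0.31) ≈ 3.456464, MB₁ = 7384, so M₁ = 3.456464 × 7384 ≈ 25522.5302 billion.
After: m₂ = (1 + 0.1887) / (0.069 + 0.1887) ≈ 4.612728, MB₂ = 7384 − 591 = 6793, so M₂ = 4.612728 × 6793 ≈ 31334.2613 billion.
ΔM = M₂ − M₁ = 31334.2613 − 25522.5302 = 5811.7311 billion.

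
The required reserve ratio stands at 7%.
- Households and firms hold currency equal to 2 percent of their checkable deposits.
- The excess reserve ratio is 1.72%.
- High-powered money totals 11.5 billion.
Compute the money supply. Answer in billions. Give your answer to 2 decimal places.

109.42 billion

The money multiplier is m = (1 + c) / (rr + e + c) = (1 + 0.02) / (0.07 + 0.0172 + 0.02) ≈ 9.51493.
So M = m × MB = 9.51493 × 11.5 ≈ 109.4217 billion.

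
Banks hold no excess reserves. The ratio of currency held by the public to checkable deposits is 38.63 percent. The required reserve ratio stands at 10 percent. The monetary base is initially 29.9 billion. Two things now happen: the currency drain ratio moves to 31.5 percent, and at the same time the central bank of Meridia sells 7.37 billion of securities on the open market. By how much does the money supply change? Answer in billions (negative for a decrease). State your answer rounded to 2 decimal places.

Before: m₁ = (1 + 0.3863) / (0.1 + 0.3863) ≈ 2.85071, MB₁ = 29.9, so M₁ = 2.85071 × 29.9 ≈ 85.2362 billion.
After: m₂ = (1 + 0.315) / (0.1 + 0.315) ≈ 3.16867, MB₂ = 29.9 − 7.37 = 22.53, so M₂ = 3.16867 × 22.53 ≈ 71.3901 billion.
ΔM = M₂ − M₁ = 71.3901 − 85.2362 = -13.8461 billion.

-13.85 billion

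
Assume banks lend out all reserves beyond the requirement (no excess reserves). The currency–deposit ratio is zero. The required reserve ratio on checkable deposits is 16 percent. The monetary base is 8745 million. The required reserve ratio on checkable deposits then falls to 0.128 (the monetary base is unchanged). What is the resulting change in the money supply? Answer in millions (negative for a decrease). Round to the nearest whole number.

13664 million

Initially m₁ = 1 / (0.16) = 6.25, so M₁ = 6.25 × 8745 = 54656.25 million.
After the change m₂ = 1 / (0.128) = 7.81250, so M₂ = 7.81250 × 8745 = 68320.3125 million.
ΔM = M₂ − M₁ = 68320.3125 − 54656.25 = 13664.0625 million.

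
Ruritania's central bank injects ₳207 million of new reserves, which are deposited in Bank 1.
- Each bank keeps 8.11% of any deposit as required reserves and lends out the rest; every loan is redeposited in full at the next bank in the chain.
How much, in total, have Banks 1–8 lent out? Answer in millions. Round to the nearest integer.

Bank i lends (1 − rr)^i of the original deposit: Bank 1 lends 207·0.9189 = 190.2123, Bank 2 lends 207·0.9189² ≈ 174.7861, and so on.
Summing a geometric series: total = 207·[0.9189·(1 − 0.9189^8) / (1 − 0.9189)] ≈ 1153.1643 million.

₳1153 million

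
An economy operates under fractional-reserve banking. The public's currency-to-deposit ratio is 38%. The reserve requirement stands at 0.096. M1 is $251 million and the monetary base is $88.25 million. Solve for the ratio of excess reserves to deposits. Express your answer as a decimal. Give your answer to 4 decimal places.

0.0092

Using m = M/MB = 251/88.25 ≈ 2.844193. Since m = (1 + c)/(c + rr + e), the denominator satisfies c + rr + e = (1 + c)/m = (1 + 0.38) / 2.844193 ≈ 0.485199.
With c = 0.38 and rr = 0.096, the ratio of excess reserves to deposits is 0.485199 − 0.38 − 0.096 = 0.009199.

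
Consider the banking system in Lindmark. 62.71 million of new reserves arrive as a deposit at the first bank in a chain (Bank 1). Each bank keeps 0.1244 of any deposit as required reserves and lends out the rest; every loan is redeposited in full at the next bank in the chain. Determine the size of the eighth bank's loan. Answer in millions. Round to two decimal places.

21.67 million

Each bank lends a fraction (1 − rr) = 0.8756 of the deposit it receives, so Bank 8 receives 62.71·0.8756^7 and lends 62.71·0.8756^8 ≈ 21.6662 million.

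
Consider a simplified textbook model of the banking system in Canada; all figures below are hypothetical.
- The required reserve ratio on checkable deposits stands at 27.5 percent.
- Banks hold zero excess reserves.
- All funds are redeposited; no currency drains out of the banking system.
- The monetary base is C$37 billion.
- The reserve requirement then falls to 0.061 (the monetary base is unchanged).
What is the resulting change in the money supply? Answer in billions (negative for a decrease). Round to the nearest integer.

Initially m₁ = 1 / (0.275) ≈ 3.6364, so M₁ = 3.6364 × 37 = 134.5468 billion.
After the change m₂ = 1 / (0.061) ≈ 16.3934, so M₂ = 16.3934 × 37 = 606.5558 billion.
ΔM = M₂ − M₁ = 606.5558 − 134.5468 = 472.009 billion.

C$472 billion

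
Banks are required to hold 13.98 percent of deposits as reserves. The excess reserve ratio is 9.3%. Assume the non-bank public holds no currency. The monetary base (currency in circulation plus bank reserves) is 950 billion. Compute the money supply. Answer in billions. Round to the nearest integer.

4081 billion

The money multiplier is m = 1 / (rr + e) = 1 / (0.1398 + 0.093) ≈ 4.2955.
So M = m × MB = 4.2955 × 950 = 4080.725 billion.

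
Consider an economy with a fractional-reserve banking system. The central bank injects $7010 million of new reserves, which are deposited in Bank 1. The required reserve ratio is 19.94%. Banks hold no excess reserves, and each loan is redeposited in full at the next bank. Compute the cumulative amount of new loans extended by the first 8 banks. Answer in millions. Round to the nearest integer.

Bank i lends (1 − rr)^i of the original deposit: Bank 1 lends 7010·0.8006 = 5612.2060, Bank 2 lends 7010·0.8006² ≈ 4493.1321, and so on.
Summing a geometric series: total = 7010·[0.8006·(1 − 0.8006^8) / (1 − 0.8006)] ≈ 23395.0341 million.

$23395 million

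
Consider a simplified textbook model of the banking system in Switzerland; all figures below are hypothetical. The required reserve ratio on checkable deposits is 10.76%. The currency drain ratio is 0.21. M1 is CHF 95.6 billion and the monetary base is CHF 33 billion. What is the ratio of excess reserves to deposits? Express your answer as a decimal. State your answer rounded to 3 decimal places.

Using m = M/MB = 95.6/33 ≈ 2.896970. Since m = (1 + c)/(c + rr + e), the denominator satisfies c + rr + e = (1 + c)/m = (1 + 0.21) / 2.896970 ≈ 0.417678.
With c = 0.21 and rr = 0.1076, the ratio of excess reserves to deposits is 0.417678 − 0.21 − 0.1076 = 0.100078.

0.100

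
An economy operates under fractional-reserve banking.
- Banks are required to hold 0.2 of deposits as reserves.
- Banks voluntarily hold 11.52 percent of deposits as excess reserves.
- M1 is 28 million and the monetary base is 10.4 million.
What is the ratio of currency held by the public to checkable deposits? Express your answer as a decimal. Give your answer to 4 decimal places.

0.0895

Using m = M/MB = 28/10.4 ≈ 2.692308. From m = (1 + c)/(c + rr + e), rearranging gives 1 + c = m·(c + rr + e), so c·(1 − m) = m·(rr + e) − 1.
Hence c = [m·(rr + e) − 1]/(1 − m) = [2.692308 × (0.2 + 0.1152) − 1] / (1 − 2.692308) ≈ 0.089454.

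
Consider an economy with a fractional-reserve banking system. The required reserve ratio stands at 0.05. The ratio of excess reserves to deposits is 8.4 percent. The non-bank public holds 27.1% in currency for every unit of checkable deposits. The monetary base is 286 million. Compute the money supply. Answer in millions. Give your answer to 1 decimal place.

The money multiplier is m = (1 + c) / (rr + e + c) = (1 + 0.271) / (0.05 + 0.084 + 0.271) ≈ 3.13827.
So M = m × MB = 3.13827 × 286 ≈ 897.5452 million.

897.5 million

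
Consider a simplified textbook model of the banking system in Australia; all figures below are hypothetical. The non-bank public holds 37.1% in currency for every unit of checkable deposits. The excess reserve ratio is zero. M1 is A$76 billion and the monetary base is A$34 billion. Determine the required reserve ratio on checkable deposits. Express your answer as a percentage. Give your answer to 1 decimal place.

24.2%

Using m = M/MB = 76/34 ≈ 2.235294. Since m = (1 + c)/(c + rr + e), the denominator satisfies c + rr + e = (1 + c)/m = (1 + 0.371) / 2.235294 ≈ 0.613342.
With c = 0.371 and e = 0, the required reserve ratio on checkable deposits is 0.613342 − 0.371 − 0 = 0.242342.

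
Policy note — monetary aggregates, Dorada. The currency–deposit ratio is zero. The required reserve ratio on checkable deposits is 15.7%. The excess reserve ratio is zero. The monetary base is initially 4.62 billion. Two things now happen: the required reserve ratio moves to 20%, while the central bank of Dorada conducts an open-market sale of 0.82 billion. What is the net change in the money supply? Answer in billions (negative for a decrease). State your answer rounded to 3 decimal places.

-10.427 billion

Before: m₁ = 1 / (0.157) ≈ 6.36943, MB₁ = 4.62, so M₁ = 6.36943 × 4.62 ≈ 29.4268 billion.
After: m₂ = 1 / (0.2) = 5, MB₂ = 4.62 − 0.82 = 3.8, so M₂ = 5 × 3.8 = 19 billion.
ΔM = M₂ − M₁ = 19 − 29.4268 = -10.4268 billion.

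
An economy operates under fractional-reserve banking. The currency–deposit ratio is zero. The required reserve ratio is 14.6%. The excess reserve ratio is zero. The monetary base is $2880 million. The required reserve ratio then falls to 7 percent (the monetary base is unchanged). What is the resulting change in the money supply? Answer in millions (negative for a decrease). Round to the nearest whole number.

Initially m₁ = 1 / (0.146) ≈ 6.84932, so M₁ = 6.84932 × 2880 = 19726.0416 million.
After the change m₂ = 1 / (0.07) ≈ 14.28571, so M₂ = 14.28571 × 2880 = 41142.8448 million.
ΔM = M₂ − M₁ = 41142.8448 − 19726.0416 = 21416.8032 million.

$21417 million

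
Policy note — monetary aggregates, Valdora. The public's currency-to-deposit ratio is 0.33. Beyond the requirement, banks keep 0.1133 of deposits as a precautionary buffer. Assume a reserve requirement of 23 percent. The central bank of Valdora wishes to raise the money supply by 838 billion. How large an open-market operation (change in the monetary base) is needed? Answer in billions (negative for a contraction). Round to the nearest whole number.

The money multiplier is m = (1 + c) / (rr + e + c) = (1 + 0.33) / (0.23 + 0.1133 + 0.33) ≈ 1.9753.
ΔMB = ΔM / m = (+838) / 1.9753 ≈ 424.2394 billion.

424 billion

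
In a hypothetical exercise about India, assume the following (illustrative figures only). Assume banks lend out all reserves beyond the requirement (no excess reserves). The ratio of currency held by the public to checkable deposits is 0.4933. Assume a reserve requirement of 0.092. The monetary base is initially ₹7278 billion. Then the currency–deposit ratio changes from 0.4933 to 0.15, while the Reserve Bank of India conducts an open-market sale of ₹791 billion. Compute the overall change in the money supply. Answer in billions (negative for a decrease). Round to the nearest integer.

Before: m₁ = (1 + 0.4933) / (0.092 + 0.4933) ≈ 2.55134, MB₁ = 7278, so M₁ = 2.55134 × 7278 ≈ 18568.6525 billion.
After: m₂ = (1 + 0.15) / (0.092 + 0.15) ≈ 4.75207, MB₂ = 7278 − 791 = 6487, so M₂ = 4.75207 × 6487 ≈ 30826.6781 billion.
ΔM = M₂ − M₁ = 30826.6781 − 18568.6525 = 12258.0256 billion.

₹12258 billion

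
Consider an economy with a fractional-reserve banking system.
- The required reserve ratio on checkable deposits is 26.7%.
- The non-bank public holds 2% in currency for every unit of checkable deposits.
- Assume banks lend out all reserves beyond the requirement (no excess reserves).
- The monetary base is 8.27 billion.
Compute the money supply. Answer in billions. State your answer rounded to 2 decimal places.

29.39 billion

The money multiplier is m = (1 + c) / (rr + c) = (1 + 0.02) / (0.267 + 0.02) ≈ 3.5540.
So M = m × MB = 3.5540 × 8.27 ≈ 29.3916 billion.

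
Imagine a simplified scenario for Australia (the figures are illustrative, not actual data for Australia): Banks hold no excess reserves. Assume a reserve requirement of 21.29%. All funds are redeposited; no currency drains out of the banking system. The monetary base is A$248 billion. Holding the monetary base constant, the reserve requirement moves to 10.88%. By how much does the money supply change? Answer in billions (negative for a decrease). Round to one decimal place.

A$1114.5 billion

Initially m₁ = 1 / (0.2129) ≈ 4.69704, so M₁ = 4.69704 × 248 ≈ 1164.8659 billion.
After the change m₂ = 1 / (0.1088) ≈ 9.19118, so M₂ = 9.19118 × 248 ≈ 2279.4126 billion.
ΔM = M₂ − M₁ = 2279.4126 − 1164.8659 = 1114.5467 billion.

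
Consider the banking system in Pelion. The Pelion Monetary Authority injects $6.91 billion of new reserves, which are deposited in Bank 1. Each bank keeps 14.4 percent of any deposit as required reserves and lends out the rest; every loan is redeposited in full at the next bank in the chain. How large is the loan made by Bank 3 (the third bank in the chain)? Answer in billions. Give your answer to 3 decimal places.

$4.334 billion

Each bank lends a fraction (1 − rr) = 0.8560 of the deposit it receives, so Bank 3 receives 6.91·0.8560^2 and lends 6.91·0.8560^3 ≈ 4.3341 billion.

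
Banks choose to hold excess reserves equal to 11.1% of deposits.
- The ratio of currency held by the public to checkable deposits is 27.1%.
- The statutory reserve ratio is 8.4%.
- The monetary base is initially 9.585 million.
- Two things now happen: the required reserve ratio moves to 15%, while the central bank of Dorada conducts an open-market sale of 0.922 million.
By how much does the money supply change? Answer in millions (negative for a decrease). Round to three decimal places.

-5.446 million

Before: m₁ = (1 + 0.271) / (0.084 + 0.111 + 0.271) ≈ 2.72747, MB₁ = 9.585, so M₁ = 2.72747 × 9.585 ≈ 26.1428 million.
After: m₂ = (1 + 0.271) / (0.15 + 0.111 + 0.271) ≈ 2.38910, MB₂ = 9.585 − 0.922 = 8.663, so M₂ = 2.38910 × 8.663 ≈ 20.6968 million.
ΔM = M₂ − M₁ = 20.6968 − 26.1428 = -5.446 million.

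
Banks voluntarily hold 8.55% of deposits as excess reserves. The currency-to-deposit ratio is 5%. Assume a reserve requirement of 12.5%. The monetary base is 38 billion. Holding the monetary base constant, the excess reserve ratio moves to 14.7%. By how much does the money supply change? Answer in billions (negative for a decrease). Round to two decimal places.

Initially m₁ = (1 + 0.05) / (0.125 + 0.0855 + 0.05) ≈ 4.03071, so M₁ = 4.03071 × 38 ≈ 153.167 billion.
After the change m₂ = (1 + 0.05) / (0.125 + 0.147 + 0.05) ≈ 3.26087, so M₂ = 3.26087 × 38 ≈ 123.9131 billion.
ΔM = M₂ − M₁ = 123.9131 − 153.167 = -29.2539 billion.

-29.25 billion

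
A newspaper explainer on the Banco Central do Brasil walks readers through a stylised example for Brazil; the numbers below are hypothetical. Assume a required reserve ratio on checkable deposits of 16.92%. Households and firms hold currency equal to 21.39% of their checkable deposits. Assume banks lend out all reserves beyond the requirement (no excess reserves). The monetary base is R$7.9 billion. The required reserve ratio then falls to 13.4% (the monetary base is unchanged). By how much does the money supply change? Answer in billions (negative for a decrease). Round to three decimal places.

R$2.533 billion

Initially m₁ = (1 + 0.2139) / (0.1692 + 0.2139) ≈ 3.16862, so M₁ = 3.16862 × 7.9 ≈ 25.0321 billion.
After the change m₂ = (1 + 0.2139) / (0.134 + 0.2139) ≈ 3.48922, so M₂ = 3.48922 × 7.9 ≈ 27.5648 billion.
ΔM = M₂ − M₁ = 27.5648 − 25.0321 = 2.5327 billion.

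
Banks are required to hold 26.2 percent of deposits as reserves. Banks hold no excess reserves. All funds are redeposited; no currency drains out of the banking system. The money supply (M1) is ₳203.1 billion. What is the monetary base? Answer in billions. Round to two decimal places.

With no currency drain and no excess reserves, the money multiplier is m = 1/rr = 1/0.262 ≈ 3.816794.
The monetary base is MB = M / m = 203.1 / 3.816794 ≈ 53.2122 billion.

₳53.21 billion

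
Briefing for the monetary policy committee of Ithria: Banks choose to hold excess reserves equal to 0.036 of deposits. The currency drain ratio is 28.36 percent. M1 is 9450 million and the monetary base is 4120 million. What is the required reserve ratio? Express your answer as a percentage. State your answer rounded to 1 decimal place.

24.0%

Using m = M/MB = 9450/4120 ≈ 2.293689. Since m = (1 + c)/(c + rr + e), the denominator satisfies c + rr + e = (1 + c)/m = (1 + 0.2836) / 2.293689 ≈ 0.559623.
With c = 0.2836 and e = 0.036, the required reserve ratio is 0.559623 − 0.2836 − 0.036 = 0.240023.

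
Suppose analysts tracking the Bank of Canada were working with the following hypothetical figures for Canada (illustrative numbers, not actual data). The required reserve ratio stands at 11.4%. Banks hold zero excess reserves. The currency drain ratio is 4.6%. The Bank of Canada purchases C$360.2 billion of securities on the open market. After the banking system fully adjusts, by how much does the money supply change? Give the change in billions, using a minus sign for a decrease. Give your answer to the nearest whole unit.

The money multiplier is m = (1 + c) / (rr + c) = (1 + 0.046) / (0.114 + 0.046) = 6.5375.
The purchase adds 360.2 billion of base, so ΔM = m × ΔMB = 6.5375 × (+360.2) = 2354.8075 billion.

C$2355 billion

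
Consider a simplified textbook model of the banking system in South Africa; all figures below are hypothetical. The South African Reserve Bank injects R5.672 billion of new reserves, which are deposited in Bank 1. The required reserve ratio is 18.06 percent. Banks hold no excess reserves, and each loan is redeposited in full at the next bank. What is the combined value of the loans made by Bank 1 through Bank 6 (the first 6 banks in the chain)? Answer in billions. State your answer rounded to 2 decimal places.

Bank i lends (1 − rr)^i of the original deposit: Bank 1 lends 5.672·0.8194 ≈ 4.6476, Bank 2 lends 5.672·0.8194² ≈ 3.8083, and so on.
Summing a geometric series: total = 5.672·[0.8194·(1 − 0.8194^6) / (1 − 0.8194)] ≈ 17.9453 billion.

R17.95 billion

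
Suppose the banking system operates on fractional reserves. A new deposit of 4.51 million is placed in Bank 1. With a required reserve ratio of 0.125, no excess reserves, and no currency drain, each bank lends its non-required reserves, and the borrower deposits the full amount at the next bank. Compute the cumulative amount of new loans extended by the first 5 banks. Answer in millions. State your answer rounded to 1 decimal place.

Bank i lends (1 − rr)^i of the original deposit: Bank 1 lends 4.51·0.8750 ≈ 3.9463, Bank 2 lends 4.51·0.8750² ≈ 3.4530, and so on.
Summing a geometric series: total = 4.51·[0.8750·(1 − 0.8750^5) / (1 − 0.8750)] ≈ 15.3775 million.

15.4 million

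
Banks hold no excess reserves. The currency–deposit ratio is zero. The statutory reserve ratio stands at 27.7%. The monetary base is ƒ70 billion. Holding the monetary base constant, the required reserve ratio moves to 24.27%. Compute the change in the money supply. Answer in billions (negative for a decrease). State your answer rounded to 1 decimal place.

ƒ35.7 billion

Initially m₁ = 1 / (0.277) ≈ 3.6101, so M₁ = 3.6101 × 70 = 252.707 billion.
After the change m₂ = 1 / (0.2427) ≈ 4.1203, so M₂ = 4.1203 × 70 = 288.421 billion.
ΔM = M₂ − M₁ = 288.421 − 252.707 = 35.714 billion.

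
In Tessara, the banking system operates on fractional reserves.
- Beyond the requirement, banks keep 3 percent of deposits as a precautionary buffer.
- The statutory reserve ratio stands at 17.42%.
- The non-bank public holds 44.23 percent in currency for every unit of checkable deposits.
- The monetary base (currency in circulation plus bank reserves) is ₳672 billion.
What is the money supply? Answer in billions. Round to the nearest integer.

The money multiplier is m = (1 + c) / (rr + e + c) = (1 + 0.4423) / (0.1742 + 0.03 + 0.4423) ≈ 2.2309.
So M = m × MB = 2.2309 × 672 = 1499.1648 billion.

₳1499 billion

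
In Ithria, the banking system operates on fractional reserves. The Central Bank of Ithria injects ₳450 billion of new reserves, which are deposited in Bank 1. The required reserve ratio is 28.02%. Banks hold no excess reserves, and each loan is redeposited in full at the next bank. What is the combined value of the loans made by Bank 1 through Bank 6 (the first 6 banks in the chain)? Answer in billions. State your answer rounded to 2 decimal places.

₳995.22 billion

Bank i lends (1 − rr)^i of the original deposit: Bank 1 lends 450·0.7198 = 323.9100, Bank 2 lends 450·0.7198² ≈ 233.1504, and so on.
Summing a geometric series: total = 450·[0.7198·(1 − 0.7198^6) / (1 − 0.7198)] ≈ 995.2175 billion.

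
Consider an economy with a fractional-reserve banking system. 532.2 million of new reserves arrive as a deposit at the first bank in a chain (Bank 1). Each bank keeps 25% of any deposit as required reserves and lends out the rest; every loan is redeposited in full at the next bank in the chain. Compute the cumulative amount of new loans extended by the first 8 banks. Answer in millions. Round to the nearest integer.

1437 million

Bank i lends (1 − rr)^i of the original deposit: Bank 1 lends 532.2·0.7500 = 399.1500, Bank 2 lends 532.2·0.7500² = 299.3625, and so on.
Summing a geometric series: total = 532.2·[0.7500·(1 − 0.7500^8) / (1 − 0.7500)] ≈ 1436.7597 million.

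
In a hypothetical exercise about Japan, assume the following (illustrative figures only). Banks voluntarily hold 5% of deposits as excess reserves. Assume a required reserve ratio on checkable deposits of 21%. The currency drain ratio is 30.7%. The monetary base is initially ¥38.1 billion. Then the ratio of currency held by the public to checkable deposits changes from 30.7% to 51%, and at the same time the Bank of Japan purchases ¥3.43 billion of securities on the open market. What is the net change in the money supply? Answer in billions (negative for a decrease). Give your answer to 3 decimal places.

Before: m₁ = (1 + 0.307) / (0.21 + 0.05 + 0.307) ≈ 2.305115, MB₁ = 38.1, so M₁ = 2.305115 × 38.1 ≈ 87.8249 billion.
After: m₂ = (1 + 0.51) / (0.21 + 0.05 + 0.51) ≈ 1.961039, MB₂ = 38.1 + 3.43 = 41.53, so M₂ = 1.961039 × 41.53 ≈ 81.4419 billion.
ΔM = M₂ − M₁ = 81.4419 − 87.8249 = -6.383 billion.

-6.383 billion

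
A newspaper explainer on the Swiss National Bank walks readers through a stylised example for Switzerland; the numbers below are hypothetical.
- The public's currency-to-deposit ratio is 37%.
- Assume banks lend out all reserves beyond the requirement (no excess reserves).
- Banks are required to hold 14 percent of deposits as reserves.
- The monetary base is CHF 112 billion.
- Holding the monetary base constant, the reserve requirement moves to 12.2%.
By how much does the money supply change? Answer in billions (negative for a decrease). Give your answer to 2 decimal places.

CHF 11.01 billion

Initially m₁ = (1 + 0.37) / (0.14 + 0.37) ≈ 2.686275, so M₁ = 2.686275 × 112 = 300.8628 billion.
After the change m₂ = (1 + 0.37) / (0.122 + 0.37) ≈ 2.784553, so M₂ = 2.784553 × 112 ≈ 311.8699 billion.
ΔM = M₂ − M₁ = 311.8699 − 300.8628 = 11.0071 billion.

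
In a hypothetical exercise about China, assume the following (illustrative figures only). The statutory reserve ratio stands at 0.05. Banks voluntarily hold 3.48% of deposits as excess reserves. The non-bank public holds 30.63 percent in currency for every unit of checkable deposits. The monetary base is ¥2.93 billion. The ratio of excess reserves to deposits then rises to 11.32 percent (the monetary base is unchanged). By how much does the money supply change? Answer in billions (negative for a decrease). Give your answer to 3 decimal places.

Initially m₁ = (1 + 0.3063) / (0.05 + 0.0348 + 0.3063) ≈ 3.34007, so M₁ = 3.34007 × 2.93 ≈ 9.7864 billion.
After the change m₂ = (1 + 0.3063) / (0.05 + 0.1132 + 0.3063) ≈ 2.78232, so M₂ = 2.78232 × 2.93 ≈ 8.1522 billion.
ΔM = M₂ − M₁ = 8.1522 − 9.7864 = -1.6342 billion.

-1.634 billion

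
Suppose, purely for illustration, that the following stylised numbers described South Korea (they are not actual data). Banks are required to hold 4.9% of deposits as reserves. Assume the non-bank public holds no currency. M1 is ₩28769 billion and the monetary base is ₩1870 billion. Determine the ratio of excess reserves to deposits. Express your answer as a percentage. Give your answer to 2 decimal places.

1.60%

Using m = M/MB = 28769/1870 ≈ 15.384492. Since m = (1 + c)/(c + rr + e), the denominator satisfies c + rr + e = (1 + c)/m = (1 + 0) / 15.384492 ≈ 0.065001.
With c = 0 and rr = 0.049, the ratio of excess reserves to deposits is 0.065001 − 0 − 0.049 = 0.016001.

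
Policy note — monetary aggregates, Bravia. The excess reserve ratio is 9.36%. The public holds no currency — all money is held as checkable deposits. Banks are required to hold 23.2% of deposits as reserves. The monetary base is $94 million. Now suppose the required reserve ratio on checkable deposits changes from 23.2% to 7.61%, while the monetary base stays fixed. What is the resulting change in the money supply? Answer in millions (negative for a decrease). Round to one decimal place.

$265.2 million

Initially m₁ = 1 / (0.232 + 0.0936) ≈ 3.0713, so M₁ = 3.0713 × 94 = 288.7022 million.
After the change m₂ = 1 / (0.0761 + 0.0936) ≈ 5.8928, so M₂ = 5.8928 × 94 = 553.9232 million.
ΔM = M₂ − M₁ = 553.9232 − 288.7022 = 265.221 million.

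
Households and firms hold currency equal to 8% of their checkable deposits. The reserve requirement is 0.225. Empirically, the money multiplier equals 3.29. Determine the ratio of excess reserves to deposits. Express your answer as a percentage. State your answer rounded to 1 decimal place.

Using m = 3.29. Since m = (1 + c)/(c + rr + e), the denominator satisfies c + rr + e = (1 + c)/m = (1 + 0.08) / 3.29 ≈ 0.328267.
With c = 0.08 and rr = 0.225, the ratio of excess reserves to deposits is 0.328267 − 0.08 − 0.225 = 0.023267.

2.3%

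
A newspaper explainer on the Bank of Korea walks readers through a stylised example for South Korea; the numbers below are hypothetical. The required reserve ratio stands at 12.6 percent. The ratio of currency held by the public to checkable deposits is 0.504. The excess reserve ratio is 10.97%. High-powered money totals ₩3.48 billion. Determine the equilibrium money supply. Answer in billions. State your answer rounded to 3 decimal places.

₩7.076 billion

The money multiplier is m = (1 + c) / (rr + e + c) = (1 + 0.504) / (0.126 + 0.1097 + 0.504) ≈ 2.03326.
So M = m × MB = 2.03326 × 3.48 ≈ 7.0757 billion.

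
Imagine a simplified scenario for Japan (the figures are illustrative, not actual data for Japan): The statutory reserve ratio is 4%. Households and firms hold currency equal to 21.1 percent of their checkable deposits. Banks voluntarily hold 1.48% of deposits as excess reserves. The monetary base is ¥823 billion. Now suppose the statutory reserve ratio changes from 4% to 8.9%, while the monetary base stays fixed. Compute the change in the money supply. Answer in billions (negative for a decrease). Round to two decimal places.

Initially m₁ = (1 + 0.211) / (0.04 + 0.0148 + 0.211) ≈ 4.556057, so M₁ = 4.556057 × 823 ≈ 3749.6349 billion.
After the change m₂ = (1 + 0.211) / (0.089 + 0.0148 + 0.211) ≈ 3.846887, so M₂ = 3.846887 × 823 ≈ 3165.988 billion.
ΔM = M₂ − M₁ = 3165.988 − 3749.6349 = -583.6469 billion.

-583.65 billion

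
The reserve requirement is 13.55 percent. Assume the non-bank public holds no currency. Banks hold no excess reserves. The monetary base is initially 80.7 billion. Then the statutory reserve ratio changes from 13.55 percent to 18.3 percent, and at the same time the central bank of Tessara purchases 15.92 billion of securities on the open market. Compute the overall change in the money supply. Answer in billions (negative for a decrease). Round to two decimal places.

Before: m₁ = 1 / (0.1355) ≈ 7.38007, MB₁ = 80.7, so M₁ = 7.38007 × 80.7 ≈ 595.5716 billion.
After: m₂ = 1 / (0.183) ≈ 5.46448, MB₂ = 80.7 + 15.92 = 96.62, so M₂ = 5.46448 × 96.62 ≈ 527.9781 billion.
ΔM = M₂ − M₁ = 527.9781 − 595.5716 = -67.5935 billion.

-67.59 billion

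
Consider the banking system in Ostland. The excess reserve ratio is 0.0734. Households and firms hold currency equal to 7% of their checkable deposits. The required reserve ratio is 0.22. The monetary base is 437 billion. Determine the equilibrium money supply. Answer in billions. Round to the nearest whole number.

1287 billion

The money multiplier is m = (1 + c) / (rr + e + c) = (1 + 0.07) / (0.22 + 0.0734 + 0.07) ≈ 2.9444.
So M = m × MB = 2.9444 × 437 = 1286.7028 billion.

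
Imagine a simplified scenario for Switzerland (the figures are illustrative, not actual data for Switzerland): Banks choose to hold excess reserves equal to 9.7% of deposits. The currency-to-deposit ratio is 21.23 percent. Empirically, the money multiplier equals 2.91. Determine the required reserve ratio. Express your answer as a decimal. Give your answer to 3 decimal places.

Using m = 2.91. Since m = (1 + c)/(c + rr + e), the denominator satisfies c + rr + e = (1 + c)/m = (1 + 0.2123) / 2.91 ≈ 0.416598.
With c = 0.2123 and e = 0.097, the required reserve ratio is 0.416598 − 0.2123 − 0.097 = 0.107298.

0.107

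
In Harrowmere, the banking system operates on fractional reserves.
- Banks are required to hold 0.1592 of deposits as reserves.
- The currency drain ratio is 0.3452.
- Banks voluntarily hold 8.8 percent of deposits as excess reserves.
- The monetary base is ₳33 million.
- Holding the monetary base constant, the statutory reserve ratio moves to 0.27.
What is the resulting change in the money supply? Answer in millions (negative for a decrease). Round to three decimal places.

-11.807 million

Initially m₁ = (1 + 0.3452) / (0.1592 + 0.088 + 0.3452) ≈ 2.270763, so M₁ = 2.270763 × 33 ≈ 74.9352 million.
After the change m₂ = (1 + 0.3452) / (0.27 + 0.088 + 0.3452) ≈ 1.912969, so M₂ = 1.912969 × 33 ≈ 63.128 million.
ΔM = M₂ − M₁ = 63.128 − 74.9352 = -11.8072 million.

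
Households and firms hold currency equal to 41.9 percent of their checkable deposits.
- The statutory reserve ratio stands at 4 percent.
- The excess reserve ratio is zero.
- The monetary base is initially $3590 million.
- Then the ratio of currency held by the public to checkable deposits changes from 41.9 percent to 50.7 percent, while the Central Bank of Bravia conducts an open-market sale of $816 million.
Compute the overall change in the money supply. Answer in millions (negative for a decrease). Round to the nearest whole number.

Before: m₁ = (1 + 0.419) / (0.04 + 0.419) ≈ 3.09150, MB₁ = 3590, so M₁ = 3.09150 × 3590 = 11098.485 million.
After: m₂ = (1 + 0.507) / (0.04 + 0.507) ≈ 2.75503, MB₂ = 3590 − 816 = 2774, so M₂ = 2.75503 × 2774 ≈ 7642.4532 million.
ΔM = M₂ − M₁ = 7642.4532 − 11098.485 = -3456.0318 million.

-3456 million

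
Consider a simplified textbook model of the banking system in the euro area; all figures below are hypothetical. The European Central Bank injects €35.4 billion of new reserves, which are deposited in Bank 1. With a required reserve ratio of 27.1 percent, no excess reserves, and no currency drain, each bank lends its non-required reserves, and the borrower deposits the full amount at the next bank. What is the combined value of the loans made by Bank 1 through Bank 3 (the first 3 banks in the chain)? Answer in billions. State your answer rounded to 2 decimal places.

€58.33 billion

Bank i lends (1 − rr)^i of the original deposit: Bank 1 lends 35.4·0.7290 = 25.8066, Bank 2 lends 35.4·0.7290² ≈ 18.8130, and so on.
Summing a geometric series: total = 35.4·[0.7290·(1 − 0.7290^3) / (1 − 0.7290)] ≈ 58.3343 billion.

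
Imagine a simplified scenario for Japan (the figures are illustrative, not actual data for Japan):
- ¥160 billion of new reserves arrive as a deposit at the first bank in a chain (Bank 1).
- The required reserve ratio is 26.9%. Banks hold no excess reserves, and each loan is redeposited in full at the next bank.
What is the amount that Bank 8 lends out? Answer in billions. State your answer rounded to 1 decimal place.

Each bank lends a fraction (1 − rr) = 0.7310 of the deposit it receives, so Bank 8 receives 160·0.7310^7 and lends 160·0.7310^8 ≈ 13.0454 billion.

¥13.0 billion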